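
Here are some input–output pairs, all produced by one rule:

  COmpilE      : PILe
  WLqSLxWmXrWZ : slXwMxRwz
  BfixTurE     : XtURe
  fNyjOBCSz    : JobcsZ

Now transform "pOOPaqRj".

Each output is the input with this applied: delete the first 3 characters, then flip the case of every letter.
On "pOOPaqRj": the first step gives "PaqRj", and the second then gives "pAQrJ".

pAQrJ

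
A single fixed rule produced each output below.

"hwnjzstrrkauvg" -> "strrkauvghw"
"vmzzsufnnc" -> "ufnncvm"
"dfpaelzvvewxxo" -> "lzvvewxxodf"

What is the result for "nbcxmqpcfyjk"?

qpcfyjknb

Rule — move the first 2 characters to the end (rotate left by 2), then delete the first 3 characters.
Applying both steps to "nbcxmqpcfyjk": "cxmqpcfyjknb", then "qpcfyjknb".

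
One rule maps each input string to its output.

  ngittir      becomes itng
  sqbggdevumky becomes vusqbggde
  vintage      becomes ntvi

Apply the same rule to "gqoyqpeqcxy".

eqgqoyqp

In each case the input is transformed by: delete the last 3 characters, then move the last 2 characters to the front (rotate right by 2).
For "gqoyqpeqcxy" the result is "eqgqoyqp".
(Check on "vintage": → "vint" → "ntvi" ✓)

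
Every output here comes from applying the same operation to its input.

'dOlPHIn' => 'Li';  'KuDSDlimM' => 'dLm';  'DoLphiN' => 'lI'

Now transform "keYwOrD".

yR

What's happening: keep one character in every 3, starting at position 3 (positions 3rd, 6th, 9th, ...), then flip the case of every letter.
Working it through for "keYwOrD": intermediate "Yr", final "yR".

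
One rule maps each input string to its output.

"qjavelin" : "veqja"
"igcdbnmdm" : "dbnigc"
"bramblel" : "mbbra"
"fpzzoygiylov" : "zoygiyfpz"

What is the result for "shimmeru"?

mmshi

Looking at the pairs, the operation is to delete the last 3 characters, then move the first 3 characters to the end (rotate left by 3).
Working it through for "shimmeru": intermediate "shimm", final "mmshi".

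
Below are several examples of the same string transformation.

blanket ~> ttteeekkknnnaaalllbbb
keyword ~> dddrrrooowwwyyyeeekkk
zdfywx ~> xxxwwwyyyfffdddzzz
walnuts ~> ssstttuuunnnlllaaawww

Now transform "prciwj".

jjjwwwiiicccrrrppp

In each case the input is transformed by: reverse the string, then repeat every character 3 times.
Starting from "prciwj": after the first operation, "jwicrp"; after the second, "jjjwwwiiicccrrrppp".
(Check on "keyword": → "drowyek" → "dddrrrooowwwyyyeeekkk" ✓)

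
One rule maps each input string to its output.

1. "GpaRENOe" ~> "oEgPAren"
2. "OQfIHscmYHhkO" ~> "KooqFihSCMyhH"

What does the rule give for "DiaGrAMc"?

mCdIAgRa

The pattern: move the last 2 characters to the front (rotate right by 2), then flip the case of every letter.
Starting from "DiaGrAMc": after the first operation, "McDiaGrA"; after the second, "mCdIAgRa".
(Check on "OQfIHscmYHhkO": → "kOOQfIHscmYHh" → "KooqFihSCMyhH" ✓)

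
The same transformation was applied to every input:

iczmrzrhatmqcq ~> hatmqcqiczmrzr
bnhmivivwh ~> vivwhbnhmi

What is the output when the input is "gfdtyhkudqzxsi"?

The transformation: swap the front and back halves of the string.
For "gfdtyhkudqzxsi" the result is "udqzxsigfdtyhk".

udqzxsigfdtyhk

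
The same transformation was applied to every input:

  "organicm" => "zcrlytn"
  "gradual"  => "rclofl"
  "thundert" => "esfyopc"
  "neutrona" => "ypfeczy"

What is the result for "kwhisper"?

The transformation: delete the last character, then shift every letter 11 places forward in the alphabet (wrapping around).
"kwhisper" → "kwhispe" → "vhstdap".

vhstdap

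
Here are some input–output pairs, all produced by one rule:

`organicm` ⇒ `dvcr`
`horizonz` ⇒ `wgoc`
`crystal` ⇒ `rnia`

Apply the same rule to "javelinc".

ykac

The pattern: shift every letter 11 places backward in the alphabet (wrapping around), then keep every other character starting from the first (positions 1st, 3rd, 5th, ...).
Working it through for "javelinc": intermediate "ypktaxcr", final "ykac".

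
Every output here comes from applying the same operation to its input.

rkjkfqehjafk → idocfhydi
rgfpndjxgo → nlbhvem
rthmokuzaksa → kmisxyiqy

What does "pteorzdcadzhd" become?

mpxbaybxfb

The pattern: shift every letter 2 places backward in the alphabet (wrapping around), then delete the first 3 characters.
"pteorzdcadzhd" → "mpxbaybxfb".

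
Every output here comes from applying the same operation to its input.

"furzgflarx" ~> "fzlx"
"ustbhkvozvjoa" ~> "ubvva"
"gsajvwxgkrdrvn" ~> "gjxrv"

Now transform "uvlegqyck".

uey

The pattern: keep one character in every 3, starting at position 1 (positions 1st, 4th, 7th, ...).
For "uvlegqyck" the result is "uey".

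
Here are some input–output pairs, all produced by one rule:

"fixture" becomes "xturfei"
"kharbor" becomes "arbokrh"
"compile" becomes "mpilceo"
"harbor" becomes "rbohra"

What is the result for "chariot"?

ariocth

Each output is the input with this applied: swap the first and last characters, then move the first 2 characters to the end (rotate left by 2).
Working it through for "chariot": intermediate "tharioc", final "ariocth".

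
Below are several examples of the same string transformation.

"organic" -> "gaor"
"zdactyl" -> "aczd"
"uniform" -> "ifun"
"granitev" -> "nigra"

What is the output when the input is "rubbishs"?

Rule — delete the last 3 characters, then move the last 2 characters to the front (rotate right by 2).
On "rubbishs": the first step gives "rubbi", and the second then gives "birub".
(Check on "organic": → "orga" → "gaor" ✓)

birub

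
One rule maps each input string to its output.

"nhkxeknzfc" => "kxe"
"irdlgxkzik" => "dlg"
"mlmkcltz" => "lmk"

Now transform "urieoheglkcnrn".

ohe

Looking at the pairs, the operation is to swap the front and back halves of the string, then keep only the last 3 characters.
Starting from "urieoheglkcnrn": after the first operation, "glkcnrnurieohe"; after the second, "ohe".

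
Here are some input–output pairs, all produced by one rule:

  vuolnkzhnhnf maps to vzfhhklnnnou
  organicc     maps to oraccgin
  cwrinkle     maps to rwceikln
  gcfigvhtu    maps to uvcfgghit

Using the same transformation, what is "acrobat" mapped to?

rtaabco

In each case the input is transformed by: sort the characters into alphabetical order, then move the last 2 characters to the front (rotate right by 2).
Doing the same to "acrobat": "rtaabco".
(Check on "organicc": → "accginor" → "oraccgin" ✓)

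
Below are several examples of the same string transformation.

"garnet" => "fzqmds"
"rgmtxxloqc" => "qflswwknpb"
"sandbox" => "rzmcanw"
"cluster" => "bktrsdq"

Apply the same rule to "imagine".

Looking at the pairs, the operation is to shift every letter 1 place backward in the alphabet (wrapping around).
On "imagine" that produces "hlzfhmd".

hlzfhmd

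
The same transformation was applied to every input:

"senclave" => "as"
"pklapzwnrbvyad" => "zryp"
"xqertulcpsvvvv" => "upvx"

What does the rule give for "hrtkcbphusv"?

What's happening: move the first 3 characters to the end (rotate left by 3), then keep one character in every 3, starting at position 3 (positions 3rd, 6th, 9th, ...).
Starting from "hrtkcbphusv": after the first operation, "kcbphusvhrt"; after the second, "buh".

buh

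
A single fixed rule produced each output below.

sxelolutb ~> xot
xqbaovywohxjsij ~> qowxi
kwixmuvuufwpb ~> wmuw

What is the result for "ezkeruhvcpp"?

Each output is the input with this applied: keep one character in every 3, starting at position 2 (positions 2nd, 5th, 8th, ...).
Applying that to "ezkeruhvcpp" gives "zrvp".

zrvp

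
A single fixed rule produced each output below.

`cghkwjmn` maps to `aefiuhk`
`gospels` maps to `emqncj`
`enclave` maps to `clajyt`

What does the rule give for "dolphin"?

bmjnfg

In each case the input is transformed by: shift every letter 2 places backward in the alphabet (wrapping around), then delete the last character.
On "dolphin": the first step gives "bmjnfgl", and the second then gives "bmjnfg".
(Check on "cghkwjmn": → "aefiuhkl" → "aefiuhk" ✓)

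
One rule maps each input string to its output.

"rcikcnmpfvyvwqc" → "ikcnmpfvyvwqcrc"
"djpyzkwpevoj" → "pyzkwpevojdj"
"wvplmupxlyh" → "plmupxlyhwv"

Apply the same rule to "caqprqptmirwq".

The pattern: move the first 2 characters to the end (rotate left by 2).
Applying that to "caqprqptmirwq" gives "qprqptmirwqca".

qprqptmirwqca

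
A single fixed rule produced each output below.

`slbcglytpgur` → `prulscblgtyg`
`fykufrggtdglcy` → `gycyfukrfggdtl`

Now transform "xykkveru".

The pattern: swap each adjacent pair of characters (1↔2, 3↔4, ...), then move the last 3 characters to the front (rotate right by 3).
On "xykkveru": the first step gives "yxkkevur", and the second then gives "vuryxkke".

vuryxkke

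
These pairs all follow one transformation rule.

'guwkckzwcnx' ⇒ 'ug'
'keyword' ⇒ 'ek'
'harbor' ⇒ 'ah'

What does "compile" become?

Rule — swap each adjacent pair of characters (1↔2, 3↔4, ...), then keep only the first 2 characters.
Working it through for "compile": intermediate "ocpmlie", final "oc".

oc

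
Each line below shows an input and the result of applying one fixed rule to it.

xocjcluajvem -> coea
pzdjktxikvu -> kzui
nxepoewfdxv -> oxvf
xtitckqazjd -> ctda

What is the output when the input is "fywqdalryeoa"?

dyor

The rule is to keep one character in every 3, starting at position 2 (positions 2nd, 5th, 8th, ...), then swap each adjacent pair of characters (1↔2, 3↔4, ...).
Starting from "fywqdalryeoa": after the first operation, "ydro"; after the second, "dyor".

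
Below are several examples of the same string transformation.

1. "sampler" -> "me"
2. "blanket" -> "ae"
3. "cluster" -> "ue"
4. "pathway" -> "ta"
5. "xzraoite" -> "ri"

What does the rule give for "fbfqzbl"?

fb

Each output is the input with this applied: keep one character in every 3, starting at position 3 (positions 3rd, 6th, 9th, ...).
Doing the same to "fbfqzbl": "fb".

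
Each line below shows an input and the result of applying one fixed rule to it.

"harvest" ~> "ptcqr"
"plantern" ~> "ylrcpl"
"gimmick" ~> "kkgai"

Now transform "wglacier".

Each output is the input with this applied: delete the first 2 characters, then shift every letter 2 places backward in the alphabet (wrapping around).
"wglacier" → "lacier" → "jyagcp".

jyagcp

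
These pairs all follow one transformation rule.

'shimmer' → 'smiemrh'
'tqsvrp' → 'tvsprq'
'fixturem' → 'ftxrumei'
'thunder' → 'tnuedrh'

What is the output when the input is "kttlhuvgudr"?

kltuhgvdurt

Looking at the pairs, the operation is to swap each adjacent pair of characters (1↔2, 3↔4, ...), then move the first character to the end.
On "kttlhuvgudr": the first step gives "tkltuhgvdur", and the second then gives "kltuhgvdurt".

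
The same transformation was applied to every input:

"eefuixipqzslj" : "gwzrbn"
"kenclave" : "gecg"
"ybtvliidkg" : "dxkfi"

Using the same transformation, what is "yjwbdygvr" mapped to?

The pattern: shift every letter 2 places forward in the alphabet (wrapping around), then keep every other character starting from the second (positions 2nd, 4th, 6th, ...).
Starting from "yjwbdygvr": after the first operation, "alydfaixt"; after the second, "ldax".

ldax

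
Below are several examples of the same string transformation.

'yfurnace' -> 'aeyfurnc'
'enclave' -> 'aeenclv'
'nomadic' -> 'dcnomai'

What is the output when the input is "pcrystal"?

tlpcrysa

Looking at the pairs, the operation is to move the last 2 characters to the front (rotate right by 2), then swap the first and last characters.
Applying both steps to "pcrystal": "alpcryst", then "tlpcrysa".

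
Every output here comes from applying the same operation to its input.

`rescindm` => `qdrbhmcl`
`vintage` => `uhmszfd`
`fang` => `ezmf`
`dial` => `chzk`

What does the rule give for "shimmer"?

The transformation: shift every letter 1 place backward in the alphabet (wrapping around).
Applying that to "shimmer" gives "rghlldq".

rghlldq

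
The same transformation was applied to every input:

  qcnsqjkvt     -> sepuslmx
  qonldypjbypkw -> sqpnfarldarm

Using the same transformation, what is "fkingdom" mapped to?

hmkpifq

Each output is the input with this applied: delete the last character, then shift every letter 2 places forward in the alphabet (wrapping around).
On "fkingdom": the first step gives "fkingdo", and the second then gives "hmkpifq".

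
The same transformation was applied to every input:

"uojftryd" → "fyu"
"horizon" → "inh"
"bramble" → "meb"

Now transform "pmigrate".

gtp

The pattern: keep one character in every 3, starting at position 1 (positions 1st, 4th, 7th, ...), then move the first character to the end.
Applying both steps to "pmigrate": "pgt", then "gtp".
(Check on "uojftryd": → "ufy" → "fyu" ✓)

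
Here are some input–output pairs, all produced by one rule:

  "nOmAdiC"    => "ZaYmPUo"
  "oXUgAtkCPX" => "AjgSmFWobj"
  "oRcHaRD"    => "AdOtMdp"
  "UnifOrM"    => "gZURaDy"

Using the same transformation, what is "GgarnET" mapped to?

sSMDZqf

In each case the input is transformed by: flip the case of every letter, then shift every letter 12 places forward in the alphabet (wrapping around).
Working it through for "GgarnET": intermediate "gGARNet", final "sSMDZqf".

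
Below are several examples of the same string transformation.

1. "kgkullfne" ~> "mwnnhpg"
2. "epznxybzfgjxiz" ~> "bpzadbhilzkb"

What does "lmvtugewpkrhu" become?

The transformation: shift every letter 2 places forward in the alphabet (wrapping around), then delete the first 2 characters.
"lmvtugewpkrhu" → "noxvwigyrmtjw" → "xvwigyrmtjw".

xvwigyrmtjw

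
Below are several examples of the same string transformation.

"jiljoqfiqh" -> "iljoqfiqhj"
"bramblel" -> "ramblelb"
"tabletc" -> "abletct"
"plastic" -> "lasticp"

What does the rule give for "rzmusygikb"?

What's happening: move the first character to the end.
For "rzmusygikb" the result is "zmusygikbr".

zmusygikbr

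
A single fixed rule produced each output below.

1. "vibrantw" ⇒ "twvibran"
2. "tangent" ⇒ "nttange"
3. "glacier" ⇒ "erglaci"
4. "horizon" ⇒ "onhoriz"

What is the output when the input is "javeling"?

The rule is to move the last 2 characters to the front (rotate right by 2).
For "javeling" the result is "ngjaveli".

ngjaveli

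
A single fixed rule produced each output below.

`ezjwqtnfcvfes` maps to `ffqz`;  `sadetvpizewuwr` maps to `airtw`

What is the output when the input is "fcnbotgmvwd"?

The rule is to keep one character in every 3, starting at position 2 (positions 2nd, 5th, 8th, ...), then sort the characters into alphabetical order.
Starting from "fcnbotgmvwd": after the first operation, "comd"; after the second, "cdmo".

cdmo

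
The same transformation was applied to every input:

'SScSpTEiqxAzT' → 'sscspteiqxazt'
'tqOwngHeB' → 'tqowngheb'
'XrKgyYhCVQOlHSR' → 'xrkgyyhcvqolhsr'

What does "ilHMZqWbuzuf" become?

The pattern: convert every letter to lowercase.
Applying that to "ilHMZqWbuzuf" gives "ilhmzqwbuzuf".

ilhmzqwbuzuf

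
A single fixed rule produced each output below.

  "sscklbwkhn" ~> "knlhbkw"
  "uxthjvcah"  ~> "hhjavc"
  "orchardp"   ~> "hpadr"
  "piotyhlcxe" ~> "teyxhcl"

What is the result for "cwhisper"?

Looking at the pairs, the operation is to delete the first 3 characters, then take characters alternately from the front and the back (1st, last, 2nd, 2nd-last, ...).
"cwhisper" → "isper" → "irsep".

irsep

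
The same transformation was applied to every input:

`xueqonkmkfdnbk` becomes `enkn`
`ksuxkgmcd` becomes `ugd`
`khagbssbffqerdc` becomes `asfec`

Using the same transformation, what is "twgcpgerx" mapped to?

Each output is the input with this applied: keep one character in every 3, starting at position 3 (positions 3rd, 6th, 9th, ...).
"twgcpgerx" → "ggx".

ggx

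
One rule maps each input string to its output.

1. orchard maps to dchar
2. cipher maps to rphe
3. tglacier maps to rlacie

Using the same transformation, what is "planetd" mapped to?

The pattern: delete the first 2 characters, then move the last character to the front.
For "planetd", step one produces "anetd"; step two turns that into "danet".
(Check on "orchard": → "chard" → "dchar" ✓)

danet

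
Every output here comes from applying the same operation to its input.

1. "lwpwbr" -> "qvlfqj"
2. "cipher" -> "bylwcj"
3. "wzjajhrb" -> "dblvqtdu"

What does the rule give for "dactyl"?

nsfxuw

The pattern: shift every letter 6 places backward in the alphabet (wrapping around), then swap the front and back halves of the string.
"dactyl" → "xuwnsf" → "nsfxuw".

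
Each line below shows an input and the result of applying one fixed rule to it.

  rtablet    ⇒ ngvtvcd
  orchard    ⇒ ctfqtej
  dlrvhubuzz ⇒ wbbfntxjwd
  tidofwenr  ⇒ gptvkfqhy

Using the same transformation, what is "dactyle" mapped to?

The pattern: shift every letter 2 places forward in the alphabet (wrapping around), then move the last 3 characters to the front (rotate right by 3).
Applying both steps to "dactyle": "fcevang", then "angfcev".

angfcev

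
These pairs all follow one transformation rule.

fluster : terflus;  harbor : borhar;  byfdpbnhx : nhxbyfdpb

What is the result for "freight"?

ghtfrei

Each output is the input with this applied: move the last 3 characters to the front (rotate right by 3).
"freight" → "ghtfrei".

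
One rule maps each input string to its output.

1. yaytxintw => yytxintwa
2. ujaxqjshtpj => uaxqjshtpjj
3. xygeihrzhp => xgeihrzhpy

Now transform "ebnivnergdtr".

enivnergdtrb

In each case the input is transformed by: move the first character to the end, then swap the first and last characters.
Applying both steps to "ebnivnergdtr": "bnivnergdtre", then "enivnergdtrb".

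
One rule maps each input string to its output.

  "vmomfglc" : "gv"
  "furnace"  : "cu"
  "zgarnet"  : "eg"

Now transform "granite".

tr

Rule — move the first 3 characters to the end (rotate left by 3), then keep one character in every 3, starting at position 3 (positions 3rd, 6th, 9th, ...).
On "granite": the first step gives "nitegra", and the second then gives "tr".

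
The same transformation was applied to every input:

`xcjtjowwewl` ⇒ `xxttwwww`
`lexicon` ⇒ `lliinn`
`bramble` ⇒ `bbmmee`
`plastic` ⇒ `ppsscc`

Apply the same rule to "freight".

ffiitt

In each case the input is transformed by: keep one character in every 3, starting at position 1 (positions 1st, 4th, 7th, ...), then double every character.
"freight" → "fit" → "ffiitt".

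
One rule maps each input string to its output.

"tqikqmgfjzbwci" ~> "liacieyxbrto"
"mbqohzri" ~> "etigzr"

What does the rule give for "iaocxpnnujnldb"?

Each output is the input with this applied: shift every letter 8 places backward in the alphabet (wrapping around), then delete the last 2 characters.
On "iaocxpnnujnldb": the first step gives "asguphffmbfdvt", and the second then gives "asguphffmbfd".

asguphffmbfd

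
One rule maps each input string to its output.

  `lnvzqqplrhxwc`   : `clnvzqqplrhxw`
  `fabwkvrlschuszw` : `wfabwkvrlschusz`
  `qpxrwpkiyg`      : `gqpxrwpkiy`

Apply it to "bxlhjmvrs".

sbxlhjmvr

Each output is the input with this applied: move the last character to the front.
So "bxlhjmvrs" becomes "sbxlhjmvr".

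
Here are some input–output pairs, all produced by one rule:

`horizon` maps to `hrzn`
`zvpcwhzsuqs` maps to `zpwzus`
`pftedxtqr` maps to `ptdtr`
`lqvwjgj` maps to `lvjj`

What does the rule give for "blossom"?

The transformation: keep every other character starting from the first (positions 1st, 3rd, 5th, ...).
"blossom" → "bosm".

bosm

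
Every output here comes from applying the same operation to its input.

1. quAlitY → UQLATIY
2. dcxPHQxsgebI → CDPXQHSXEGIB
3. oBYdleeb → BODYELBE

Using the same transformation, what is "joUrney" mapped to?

OJRUENY

Rule — swap each adjacent pair of characters (1↔2, 3↔4, ...), then convert every letter to uppercase.
"joUrney" → "OJRUENY".
(Check on "oBYdleeb": → "BodYelbe" → "BODYELBE" ✓)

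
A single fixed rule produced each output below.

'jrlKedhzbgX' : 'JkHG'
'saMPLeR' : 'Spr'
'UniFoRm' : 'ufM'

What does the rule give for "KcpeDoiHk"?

Looking at the pairs, the operation is to keep one character in every 3, starting at position 1 (positions 1st, 4th, 7th, ...), then flip the case of every letter.
On "KcpeDoiHk": the first step gives "Kei", and the second then gives "kEI".
(Check on "UniFoRm": → "UFm" → "ufM" ✓)

kEI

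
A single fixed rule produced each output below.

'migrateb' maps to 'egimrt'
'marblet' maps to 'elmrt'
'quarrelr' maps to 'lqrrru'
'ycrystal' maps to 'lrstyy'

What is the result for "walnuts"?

nstuw

Each output is the input with this applied: sort the characters into alphabetical order, then delete the first 2 characters.
On "walnuts" that produces "nstuw".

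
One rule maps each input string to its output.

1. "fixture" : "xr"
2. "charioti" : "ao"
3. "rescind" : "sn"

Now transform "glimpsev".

Rule — keep one character in every 3, starting at position 3 (positions 3rd, 6th, 9th, ...).
Doing the same to "glimpsev": "is".

is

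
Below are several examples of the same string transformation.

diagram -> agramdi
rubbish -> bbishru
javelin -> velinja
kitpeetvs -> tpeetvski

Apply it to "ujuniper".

What's happening: move the first 2 characters to the end (rotate left by 2).
For "ujuniper" the result is "uniperuj".

uniperuj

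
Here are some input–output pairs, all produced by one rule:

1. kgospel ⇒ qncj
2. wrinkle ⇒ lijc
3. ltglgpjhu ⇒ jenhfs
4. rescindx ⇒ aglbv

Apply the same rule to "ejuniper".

Looking at the pairs, the operation is to shift every letter 2 places backward in the alphabet (wrapping around), then delete the first 3 characters.
Applying that to "ejuniper" gives "lgncp".
(Check on "wrinkle": → "upglijc" → "lijc" ✓)

lgncp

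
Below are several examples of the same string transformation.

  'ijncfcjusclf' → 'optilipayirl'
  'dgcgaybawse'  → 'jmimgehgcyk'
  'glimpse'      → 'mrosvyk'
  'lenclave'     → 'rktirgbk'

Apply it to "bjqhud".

hpwnaj

The rule is to shift every letter 6 places forward in the alphabet (wrapping around).
For "bjqhud" the result is "hpwnaj".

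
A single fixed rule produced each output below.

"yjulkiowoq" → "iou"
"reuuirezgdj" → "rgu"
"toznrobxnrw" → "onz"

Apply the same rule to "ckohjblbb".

bbo

Looking at the pairs, the operation is to keep one character in every 3, starting at position 3 (positions 3rd, 6th, 9th, ...), then move the first character to the end.
Working it through for "ckohjblbb": intermediate "obb", final "bbo".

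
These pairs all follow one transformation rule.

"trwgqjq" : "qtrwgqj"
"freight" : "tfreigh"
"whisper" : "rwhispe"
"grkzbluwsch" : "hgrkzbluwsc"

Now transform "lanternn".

Each output is the input with this applied: move the last character to the front.
"lanternn" → "nlantern".

nlantern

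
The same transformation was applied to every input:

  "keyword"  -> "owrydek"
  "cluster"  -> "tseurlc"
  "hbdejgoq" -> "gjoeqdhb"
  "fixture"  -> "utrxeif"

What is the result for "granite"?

Rule — move the last 3 characters to the front (rotate right by 3), then take characters alternately from the front and the back (1st, last, 2nd, 2nd-last, ...).
Applying both steps to "granite": "itegran", then "intaerg".

intaerg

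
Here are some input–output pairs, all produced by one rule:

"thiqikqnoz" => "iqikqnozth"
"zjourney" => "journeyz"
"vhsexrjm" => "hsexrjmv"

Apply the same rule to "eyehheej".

Rule — move the last 3 characters to the front (rotate right by 3), then swap the front and back halves of the string.
Starting from "eyehheej": after the first operation, "eejeyehh"; after the second, "yehheeje".

yehheeje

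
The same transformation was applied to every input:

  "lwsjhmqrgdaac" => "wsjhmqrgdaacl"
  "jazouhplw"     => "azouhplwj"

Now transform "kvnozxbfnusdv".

The transformation: move the first character to the end.
For "kvnozxbfnusdv" the result is "vnozxbfnusdvk".

vnozxbfnusdvk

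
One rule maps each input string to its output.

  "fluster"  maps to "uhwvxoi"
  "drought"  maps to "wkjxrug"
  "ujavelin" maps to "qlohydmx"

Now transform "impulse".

The transformation: shift every letter 3 places forward in the alphabet (wrapping around), then reverse the string.
"impulse" → "lpsxovh" → "hvoxspl".

hvoxspl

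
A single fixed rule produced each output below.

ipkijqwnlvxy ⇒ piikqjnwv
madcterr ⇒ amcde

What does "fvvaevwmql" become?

vfavvem

Rule — swap each adjacent pair of characters (1↔2, 3↔4, ...), then delete the last 3 characters.
Applying both steps to "fvvaevwmql": "vfavvemwlq", then "vfavvem".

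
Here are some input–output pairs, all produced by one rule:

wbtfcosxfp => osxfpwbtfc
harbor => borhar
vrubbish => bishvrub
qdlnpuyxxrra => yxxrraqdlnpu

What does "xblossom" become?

ssomxblo

Each output is the input with this applied: swap the front and back halves of the string.
Doing the same to "xblossom": "ssomxblo".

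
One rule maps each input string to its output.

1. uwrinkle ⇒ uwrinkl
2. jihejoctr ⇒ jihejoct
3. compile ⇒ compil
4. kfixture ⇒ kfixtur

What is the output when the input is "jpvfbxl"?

Each output is the input with this applied: delete the last character.
On "jpvfbxl" that produces "jpvfbx".

jpvfbx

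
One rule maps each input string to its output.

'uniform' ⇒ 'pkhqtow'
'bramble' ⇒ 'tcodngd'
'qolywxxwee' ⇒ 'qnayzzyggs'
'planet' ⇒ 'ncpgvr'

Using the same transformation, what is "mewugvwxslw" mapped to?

gywixyzunyo

Looking at the pairs, the operation is to shift every letter 2 places forward in the alphabet (wrapping around), then move the first character to the end.
"mewugvwxslw" → "gywixyzunyo".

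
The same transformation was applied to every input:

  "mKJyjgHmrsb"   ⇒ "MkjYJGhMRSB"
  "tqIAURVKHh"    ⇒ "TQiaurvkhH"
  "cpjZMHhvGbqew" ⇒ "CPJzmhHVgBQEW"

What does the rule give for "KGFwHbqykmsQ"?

Rule — flip the case of every letter.
For "KGFwHbqykmsQ" the result is "kgfWhBQYKMSq".

kgfWhBQYKMSq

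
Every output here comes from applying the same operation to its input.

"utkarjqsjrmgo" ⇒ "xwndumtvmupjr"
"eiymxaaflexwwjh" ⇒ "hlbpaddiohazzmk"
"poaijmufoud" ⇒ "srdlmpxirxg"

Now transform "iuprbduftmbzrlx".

In each case the input is transformed by: shift every letter 3 places forward in the alphabet (wrapping around).
"iuprbduftmbzrlx" → "lxsuegxiwpecuoa".

lxsuegxiwpecuoa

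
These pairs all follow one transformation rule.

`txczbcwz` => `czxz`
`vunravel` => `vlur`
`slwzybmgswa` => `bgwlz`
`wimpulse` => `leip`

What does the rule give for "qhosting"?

ighs

Rule — keep every other character starting from the second (positions 2nd, 4th, 6th, ...), then move the first 2 characters to the end (rotate left by 2).
Applying both steps to "qhosting": "hsig", then "ighs".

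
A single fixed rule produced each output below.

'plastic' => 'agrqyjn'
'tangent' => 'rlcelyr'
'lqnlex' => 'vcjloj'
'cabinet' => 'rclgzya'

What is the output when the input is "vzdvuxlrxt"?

rvpjvstbxt

The transformation: reverse the string, then shift every letter 2 places backward in the alphabet (wrapping around).
Applying both steps to "vzdvuxlrxt": "txrlxuvdzv", then "rvpjvstbxt".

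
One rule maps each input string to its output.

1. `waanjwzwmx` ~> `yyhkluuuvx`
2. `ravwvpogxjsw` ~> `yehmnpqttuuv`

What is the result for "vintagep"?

yceglnrt

The pattern: sort the characters into alphabetical order, then shift every letter 2 places backward in the alphabet (wrapping around).
Applying that to "vintagep" gives "yceglnrt".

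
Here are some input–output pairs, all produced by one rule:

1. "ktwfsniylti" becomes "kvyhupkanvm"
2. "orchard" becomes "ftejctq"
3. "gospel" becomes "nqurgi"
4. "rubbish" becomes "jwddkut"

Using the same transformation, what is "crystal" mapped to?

Rule — shift every letter 2 places forward in the alphabet (wrapping around), then swap the first and last characters.
On "crystal": the first step gives "etauvcn", and the second then gives "ntauvce".

ntauvce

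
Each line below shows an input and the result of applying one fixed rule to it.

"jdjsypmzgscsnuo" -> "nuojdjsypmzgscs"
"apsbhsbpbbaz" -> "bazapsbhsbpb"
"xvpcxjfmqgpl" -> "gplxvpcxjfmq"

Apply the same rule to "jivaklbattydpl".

dpljivaklbatty

Looking at the pairs, the operation is to move the last 3 characters to the front (rotate right by 3).
For "jivaklbattydpl" the result is "dpljivaklbatty".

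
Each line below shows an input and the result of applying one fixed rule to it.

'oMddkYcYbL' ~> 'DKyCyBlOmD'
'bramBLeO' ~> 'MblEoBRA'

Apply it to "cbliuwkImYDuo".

What's happening: flip the case of every letter, then move the first 3 characters to the end (rotate left by 3).
Applying both steps to "cbliuwkImYDuo": "CBLIUWKiMydUO", then "IUWKiMydUOCBL".

IUWKiMydUOCBL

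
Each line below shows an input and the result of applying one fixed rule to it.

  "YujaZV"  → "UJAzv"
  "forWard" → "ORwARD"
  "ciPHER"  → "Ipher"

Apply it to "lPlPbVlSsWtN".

pLpBvLsSwTn

Each output is the input with this applied: flip the case of every letter, then delete the first character.
For "lPlPbVlSsWtN", step one produces "LpLpBvLsSwTn"; step two turns that into "pLpBvLsSwTn".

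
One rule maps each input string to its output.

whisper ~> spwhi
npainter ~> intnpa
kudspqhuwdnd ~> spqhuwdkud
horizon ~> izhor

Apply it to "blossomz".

ssoblo

The transformation: delete the last 2 characters, then move the first 3 characters to the end (rotate left by 3).
Applying both steps to "blossomz": "blosso", then "ssoblo".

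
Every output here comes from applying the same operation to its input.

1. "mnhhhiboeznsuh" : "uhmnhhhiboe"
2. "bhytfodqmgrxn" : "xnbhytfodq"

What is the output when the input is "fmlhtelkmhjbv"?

Looking at the pairs, the operation is to move the last 2 characters to the front (rotate right by 2), then delete the last 3 characters.
"fmlhtelkmhjbv" → "bvfmlhtelkmhj" → "bvfmlhtelk".

bvfmlhtelk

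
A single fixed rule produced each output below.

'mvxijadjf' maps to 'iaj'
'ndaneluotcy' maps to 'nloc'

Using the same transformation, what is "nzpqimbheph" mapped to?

qmhp

Each output is the input with this applied: delete the first 3 characters, then keep every other character starting from the first (positions 1st, 3rd, 5th, ...).
"nzpqimbheph" → "qimbheph" → "qmhp".
(Check on "ndaneluotcy": → "neluotcy" → "nloc" ✓)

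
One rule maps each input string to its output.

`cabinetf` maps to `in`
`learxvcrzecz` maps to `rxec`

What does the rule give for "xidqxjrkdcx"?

Rule — swap each adjacent pair of characters (1↔2, 3↔4, ...), then keep one character in every 3, starting at position 3 (positions 3rd, 6th, 9th, ...).
Doing the same to "xidqxjrkdcx": "qxc".
(Check on "learxvcrzecz": → "elravxrcezzc" → "rxec" ✓)

qxc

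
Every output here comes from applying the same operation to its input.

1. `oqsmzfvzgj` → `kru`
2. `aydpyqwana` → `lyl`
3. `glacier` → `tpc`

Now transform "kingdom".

ozx

The pattern: shift every letter 11 places forward in the alphabet (wrapping around), then keep only the last 3 characters.
Doing the same to "kingdom": "ozx".
(Check on "aydpyqwana": → "ljoajbhlyl" → "lyl" ✓)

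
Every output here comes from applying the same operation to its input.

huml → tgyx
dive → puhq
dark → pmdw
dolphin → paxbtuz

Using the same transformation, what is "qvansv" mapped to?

The pattern: shift every letter 12 places forward in the alphabet (wrapping around).
For "qvansv" the result is "chmzeh".

chmzeh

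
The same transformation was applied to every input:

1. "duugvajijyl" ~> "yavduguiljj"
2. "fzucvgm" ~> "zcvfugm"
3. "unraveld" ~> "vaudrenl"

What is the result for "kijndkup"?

udpinjkk

Rule — sort the characters into reverse alphabetical order, then take characters alternately from the front and the back (1st, last, 2nd, 2nd-last, ...).
Doing the same to "kijndkup": "udpinjkk".
(Check on "fzucvgm": → "zvumgfc" → "zcvfugm" ✓)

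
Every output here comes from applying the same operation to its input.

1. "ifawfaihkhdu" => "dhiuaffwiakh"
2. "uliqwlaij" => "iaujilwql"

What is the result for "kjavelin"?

The pattern: move the last 3 characters to the front (rotate right by 3), then swap each adjacent pair of characters (1↔2, 3↔4, ...).
Working it through for "kjavelin": intermediate "linkjave", final "ilknajev".

ilknajev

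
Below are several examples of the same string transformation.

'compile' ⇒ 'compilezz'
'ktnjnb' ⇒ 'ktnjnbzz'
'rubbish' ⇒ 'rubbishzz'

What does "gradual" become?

The pattern: append "zz".
On "gradual" that produces "gradualzz".

gradualzz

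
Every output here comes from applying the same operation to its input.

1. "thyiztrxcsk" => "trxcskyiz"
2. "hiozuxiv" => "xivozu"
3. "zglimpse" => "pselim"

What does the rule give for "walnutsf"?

Looking at the pairs, the operation is to delete the first 2 characters, then move the first 3 characters to the end (rotate left by 3).
For "walnutsf" the result is "tsflnu".

tsflnu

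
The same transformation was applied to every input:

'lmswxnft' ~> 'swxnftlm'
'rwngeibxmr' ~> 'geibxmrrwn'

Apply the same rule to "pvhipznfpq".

ipznfpqpvh

The pattern: swap the front and back halves of the string, then move the last 2 characters to the front (rotate right by 2).
Starting from "pvhipznfpq": after the first operation, "znfpqpvhip"; after the second, "ipznfpqpvh".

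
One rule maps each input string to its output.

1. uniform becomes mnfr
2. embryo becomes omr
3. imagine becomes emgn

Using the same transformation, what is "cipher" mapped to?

What's happening: move the last character to the front, then keep every other character starting from the first (positions 1st, 3rd, 5th, ...).
Applying that to "cipher" gives "rih".

rih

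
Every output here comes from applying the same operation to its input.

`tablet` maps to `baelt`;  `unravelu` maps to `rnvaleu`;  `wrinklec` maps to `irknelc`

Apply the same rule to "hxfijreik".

Looking at the pairs, the operation is to delete the first character, then swap each adjacent pair of characters (1↔2, 3↔4, ...).
So "hxfijreik" becomes "fxjierki".

fxjierki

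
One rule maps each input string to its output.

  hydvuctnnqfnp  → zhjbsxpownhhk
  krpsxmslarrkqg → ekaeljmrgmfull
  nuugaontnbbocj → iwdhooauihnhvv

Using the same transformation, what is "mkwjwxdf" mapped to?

The rule is to shift every letter 6 places backward in the alphabet (wrapping around), then move the last 3 characters to the front (rotate right by 3).
Working it through for "mkwjwxdf": intermediate "geqdqrxz", final "rxzgeqdq".

rxzgeqdq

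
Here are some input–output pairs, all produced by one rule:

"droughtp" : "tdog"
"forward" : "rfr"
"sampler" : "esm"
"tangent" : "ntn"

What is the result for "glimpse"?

sgi

Each output is the input with this applied: move the last 3 characters to the front (rotate right by 3), then keep every other character starting from the second (positions 2nd, 4th, 6th, ...).
Applying that to "glimpse" gives "sgi".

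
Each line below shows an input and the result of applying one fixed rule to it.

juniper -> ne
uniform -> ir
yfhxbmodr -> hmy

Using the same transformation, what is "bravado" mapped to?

ad

What's happening: swap the first and last characters, then keep one character in every 3, starting at position 3 (positions 3rd, 6th, 9th, ...).
Working it through for "bravado": intermediate "oravadb", final "ad".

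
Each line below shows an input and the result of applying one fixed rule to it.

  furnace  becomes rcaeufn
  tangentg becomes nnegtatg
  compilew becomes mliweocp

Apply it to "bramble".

alberbm

The transformation: swap each adjacent pair of characters (1↔2, 3↔4, ...), then move the first 3 characters to the end (rotate left by 3).
On "bramble" that produces "alberbm".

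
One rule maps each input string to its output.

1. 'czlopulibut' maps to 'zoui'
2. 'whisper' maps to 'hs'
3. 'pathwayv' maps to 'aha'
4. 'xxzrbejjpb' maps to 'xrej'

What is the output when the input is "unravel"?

na

The pattern: delete the last 2 characters, then keep every other character starting from the second (positions 2nd, 4th, 6th, ...).
For "unravel" the result is "na".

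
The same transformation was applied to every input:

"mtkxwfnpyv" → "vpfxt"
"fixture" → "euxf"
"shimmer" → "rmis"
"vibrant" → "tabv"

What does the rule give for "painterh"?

The transformation: reverse the string, then keep every other character starting from the first (positions 1st, 3rd, 5th, ...).
On "painterh": the first step gives "hretniap", and the second then gives "hena".

hena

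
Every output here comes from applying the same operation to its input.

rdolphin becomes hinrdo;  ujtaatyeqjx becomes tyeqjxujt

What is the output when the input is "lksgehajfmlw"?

hajfmlwlks

Rule — move the first 3 characters to the end (rotate left by 3), then delete the first 2 characters.
On "lksgehajfmlw": the first step gives "gehajfmlwlks", and the second then gives "hajfmlwlks".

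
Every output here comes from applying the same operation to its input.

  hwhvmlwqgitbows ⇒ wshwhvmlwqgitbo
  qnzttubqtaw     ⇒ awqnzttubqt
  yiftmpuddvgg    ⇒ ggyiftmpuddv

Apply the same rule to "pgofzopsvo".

Each output is the input with this applied: move the last 2 characters to the front (rotate right by 2).
For "pgofzopsvo" the result is "vopgofzops".

vopgofzops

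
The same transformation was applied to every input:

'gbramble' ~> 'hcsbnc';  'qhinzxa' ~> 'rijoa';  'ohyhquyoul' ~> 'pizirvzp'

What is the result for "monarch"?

The rule is to delete the last 2 characters, then shift every letter 1 place forward in the alphabet (wrapping around).
For "monarch" the result is "npobs".

npobs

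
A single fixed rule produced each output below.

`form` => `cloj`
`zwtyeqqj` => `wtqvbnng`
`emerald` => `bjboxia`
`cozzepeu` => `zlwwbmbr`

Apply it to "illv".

Rule — shift every letter 3 places backward in the alphabet (wrapping around).
On "illv" that produces "fiis".

fiis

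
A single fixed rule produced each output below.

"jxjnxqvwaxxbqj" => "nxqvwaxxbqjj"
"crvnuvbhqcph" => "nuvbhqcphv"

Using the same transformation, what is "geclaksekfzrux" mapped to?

Rule — delete the first 2 characters, then move the first character to the end.
On "geclaksekfzrux": the first step gives "claksekfzrux", and the second then gives "laksekfzruxc".

laksekfzruxc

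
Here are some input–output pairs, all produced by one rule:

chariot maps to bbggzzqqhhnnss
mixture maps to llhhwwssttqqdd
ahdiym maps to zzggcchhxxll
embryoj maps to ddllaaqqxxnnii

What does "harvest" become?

Each output is the input with this applied: shift every letter 1 place backward in the alphabet (wrapping around), then double every character.
On "harvest": the first step gives "gzqudrs", and the second then gives "ggzzqquuddrrss".

ggzzqquuddrrss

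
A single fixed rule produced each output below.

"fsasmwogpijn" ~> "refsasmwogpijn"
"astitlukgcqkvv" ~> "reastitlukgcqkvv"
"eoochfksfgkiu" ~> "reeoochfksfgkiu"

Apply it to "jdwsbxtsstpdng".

What's happening: prepend "re".
On "jdwsbxtsstpdng" that produces "rejdwsbxtsstpdng".

rejdwsbxtsstpdng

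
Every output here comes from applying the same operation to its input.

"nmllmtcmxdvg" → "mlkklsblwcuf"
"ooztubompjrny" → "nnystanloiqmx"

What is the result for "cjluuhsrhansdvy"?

The transformation: shift every letter 1 place backward in the alphabet (wrapping around).
"cjluuhsrhansdvy" → "bikttgrqgzmrcux".

bikttgrqgzmrcux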